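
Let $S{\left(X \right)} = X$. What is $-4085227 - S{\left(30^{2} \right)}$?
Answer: $-4086127$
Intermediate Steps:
$-4085227 - S{\left(30^{2} \right)} = -4085227 - 30^{2} = -4085227 - 900 = -4086127$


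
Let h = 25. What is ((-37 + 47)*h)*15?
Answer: 3750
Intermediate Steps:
((-37 + 47)*h)*15 = ((-37 + 47)*25)*15 = (10*25)*15 = 250*15 = 3750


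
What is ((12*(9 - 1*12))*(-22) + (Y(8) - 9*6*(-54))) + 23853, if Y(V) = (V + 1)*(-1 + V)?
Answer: 27624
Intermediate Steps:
Y(V) = (1 + V)*(-1 + V)
((12*(9 - 1*12))*(-22) + (Y(8) - 9*6*(-54))) + 23853 = ((12*(9 - 1*12))*(-22) + ((-1 + 8²) - 9*6*(-54))) + 23853 = ((12*(9 - 12))*(-22) + ((-1 + 64) - 54*(-54))) + 23853 = ((12*(-3))*(-22) + (63 + 2916)) + 23853 = (-36*(-22) + 2979) + 23853 = (792 + 2979) + 23853 = 3771 + 23853 = 27624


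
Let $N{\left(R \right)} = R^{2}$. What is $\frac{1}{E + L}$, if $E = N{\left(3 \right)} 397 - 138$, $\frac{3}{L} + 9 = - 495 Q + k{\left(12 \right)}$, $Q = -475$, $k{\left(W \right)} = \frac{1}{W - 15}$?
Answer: $\frac{705347}{2422866954} \approx 0.00029112$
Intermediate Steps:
$k{\left(W \right)} = \frac{1}{-15 + W}$
$L = \frac{9}{705347}$ ($L = \frac{3}{-9 + \left(\left(-495\right) \left(-475\right) + \frac{1}{-15 + 12}\right)} = \frac{3}{-9 + \left(235125 + \frac{1}{-3}\right)} = \frac{3}{-9 + \left(235125 - \frac{1}{3}\right)} = \frac{3}{-9 + \frac{705374}{3}} = \frac{3}{\frac{705347}{3}} = 3 \cdot \frac{3}{705347} = \frac{9}{705347} \approx 1.276 \cdot 10^{-5}$)
$E = 3435$ ($E = 3^{2} \cdot 397 - 138 = 9 \cdot 397 - 138 = 3573 - 138 = 3435$)
$\frac{1}{E + L} = \frac{1}{3435 + \frac{9}{705347}} = \frac{1}{\frac{2422866954}{705347}} = \frac{705347}{2422866954}$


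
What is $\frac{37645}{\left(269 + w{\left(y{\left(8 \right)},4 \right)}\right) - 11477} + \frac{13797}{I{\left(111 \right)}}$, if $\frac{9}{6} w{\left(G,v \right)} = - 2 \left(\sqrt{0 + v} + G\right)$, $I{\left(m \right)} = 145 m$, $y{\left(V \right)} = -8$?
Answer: $- \frac{1203653}{480704} \approx -2.5039$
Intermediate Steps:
$w{\left(G,v \right)} = - \frac{4 G}{3} - \frac{4 \sqrt{v}}{3}$ ($w{\left(G,v \right)} = \frac{2 \left(- 2 \left(\sqrt{0 + v} + G\right)\right)}{3} = \frac{2 \left(- 2 \left(\sqrt{v} + G\right)\right)}{3} = \frac{2 \left(- 2 \left(G + \sqrt{v}\right)\right)}{3} = \frac{2 \left(- 2 G - 2 \sqrt{v}\right)}{3} = - \frac{4 G}{3} - \frac{4 \sqrt{v}}{3}$)
$\frac{37645}{\left(269 + w{\left(y{\left(8 \right)},4 \right)}\right) - 11477} + \frac{13797}{I{\left(111 \right)}} = \frac{37645}{\left(269 - \left(- \frac{32}{3} + \frac{4 \sqrt{4}}{3}\right)\right) - 11477} + \frac{13797}{145 \cdot 111} = \frac{37645}{\left(269 + \left(\frac{32}{3} - \frac{8}{3}\right)\right) - 11477} + \frac{13797}{16095} = \frac{37645}{\left(269 + \left(\frac{32}{3} - \frac{8}{3}\right)\right) - 11477} + 13797 \cdot \frac{1}{16095} = \frac{37645}{\left(269 + 8\right) - 11477} + \frac{4599}{5365} = \frac{37645}{277 - 11477} + \frac{4599}{5365} = \frac{37645}{-11200} + \frac{4599}{5365} = 37645 \left(- \frac{1}{11200}\right) + \frac{4599}{5365} = - \frac{7529}{2240} + \frac{4599}{5365} = - \frac{1203653}{480704}$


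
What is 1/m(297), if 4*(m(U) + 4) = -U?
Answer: -4/313 ≈ -0.012780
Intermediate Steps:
m(U) = -4 - U/4 (m(U) = -4 + (-U)/4 = -4 - U/4)
1/m(297) = 1/(-4 - ¼*297) = 1/(-4 - 297/4) = 1/(-313/4) = -4/313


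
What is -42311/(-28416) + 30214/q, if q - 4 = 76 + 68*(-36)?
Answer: -320257/28416 ≈ -11.270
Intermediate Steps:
q = -2368 (q = 4 + (76 + 68*(-36)) = 4 + (76 - 2448) = 4 - 2372 = -2368)
-42311/(-28416) + 30214/q = -42311/(-28416) + 30214/(-2368) = -42311*(-1/28416) + 30214*(-1/2368) = 42311/28416 - 15107/1184 = -320257/28416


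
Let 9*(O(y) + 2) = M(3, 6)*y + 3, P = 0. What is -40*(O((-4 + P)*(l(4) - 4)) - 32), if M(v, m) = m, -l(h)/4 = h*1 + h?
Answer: -7480/3 ≈ -2493.3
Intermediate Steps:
l(h) = -8*h (l(h) = -4*(h*1 + h) = -4*(h + h) = -8*h)
O(y) = -5/3 + 2*y/3 (O(y) = -2 + (6*y + 3)/9 = -2 + (3 + 6*y)/9 = -2 + (1/3 + 2*y/3) = -5/3 + 2*y/3)
-40*(O((-4 + P)*(l(4) - 4)) - 32) = -40*((-5/3 + 2*((-4 + 0)*(-8*4 - 4))/3) - 32) = -40*((-5/3 + 2*(-4*(-32 - 4))/3) - 32) = -40*((-5/3 + 2*(-4*(-36))/3) - 32) = -40*((-5/3 + (2/3)*144) - 32) = -40*((-5/3 + 96) - 32) = -40*(283/3 - 32) = -40*187/3 = -7480/3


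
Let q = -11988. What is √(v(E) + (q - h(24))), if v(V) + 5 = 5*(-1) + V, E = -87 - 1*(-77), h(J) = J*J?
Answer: 22*I*√26 ≈ 112.18*I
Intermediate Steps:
h(J) = J²
E = -10 (E = -87 + 77 = -10)
v(V) = -10 + V (v(V) = -5 + (5*(-1) + V) = -5 + (-5 + V) = -10 + V)
√(v(E) + (q - h(24))) = √((-10 - 10) + (-11988 - 1*24²)) = √(-20 + (-11988 - 1*576)) = √(-20 + (-11988 - 576)) = √(-20 - 12564) = √(-12584) = 22*I*√26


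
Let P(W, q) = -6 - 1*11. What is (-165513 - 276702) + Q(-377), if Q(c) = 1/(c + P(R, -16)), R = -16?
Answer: -174232711/394 ≈ -4.4222e+5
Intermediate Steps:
P(W, q) = -17 (P(W, q) = -6 - 11 = -17)
Q(c) = 1/(-17 + c) (Q(c) = 1/(c - 17) = 1/(-17 + c))
(-165513 - 276702) + Q(-377) = (-165513 - 276702) + 1/(-17 - 377) = -442215 + 1/(-394) = -442215 - 1/394 = -174232711/394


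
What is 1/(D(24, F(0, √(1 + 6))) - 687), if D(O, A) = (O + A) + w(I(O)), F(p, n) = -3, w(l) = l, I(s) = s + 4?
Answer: -1/638 ≈ -0.0015674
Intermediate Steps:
I(s) = 4 + s
D(O, A) = 4 + A + 2*O (D(O, A) = (O + A) + (4 + O) = (A + O) + (4 + O) = 4 + A + 2*O)
1/(D(24, F(0, √(1 + 6))) - 687) = 1/((4 - 3 + 2*24) - 687) = 1/((4 - 3 + 48) - 687) = 1/(49 - 687) = 1/(-638) = -1/638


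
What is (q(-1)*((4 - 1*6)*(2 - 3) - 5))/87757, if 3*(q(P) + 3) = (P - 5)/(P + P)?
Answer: 6/87757 ≈ 6.8371e-5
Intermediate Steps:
q(P) = -3 + (-5 + P)/(6*P) (q(P) = -3 + ((P - 5)/(P + P))/3 = -3 + ((-5 + P)/((2*P)))/3 = -3 + ((-5 + P)*(1/(2*P)))/3 = -3 + ((-5 + P)/(2*P))/3 = -3 + (-5 + P)/(6*P))
(q(-1)*((4 - 1*6)*(2 - 3) - 5))/87757 = (((1/6)*(-5 - 17*(-1))/(-1))*((4 - 1*6)*(2 - 3) - 5))/87757 = (((1/6)*(-1)*(-5 + 17))*((4 - 6)*(-1) - 5))*(1/87757) = (((1/6)*(-1)*12)*(-2*(-1) - 5))*(1/87757) = -2*(2 - 5)*(1/87757) = -2*(-3)*(1/87757) = 6*(1/87757) = 6/87757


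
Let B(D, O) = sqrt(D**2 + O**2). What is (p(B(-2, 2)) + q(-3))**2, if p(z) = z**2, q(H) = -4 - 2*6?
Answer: 64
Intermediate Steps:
q(H) = -16 (q(H) = -4 - 12 = -16)
(p(B(-2, 2)) + q(-3))**2 = ((sqrt((-2)**2 + 2**2))**2 - 16)**2 = ((sqrt(4 + 4))**2 - 16)**2 = ((sqrt(8))**2 - 16)**2 = ((2*sqrt(2))**2 - 16)**2 = (8 - 16)**2 = (-8)**2 = 64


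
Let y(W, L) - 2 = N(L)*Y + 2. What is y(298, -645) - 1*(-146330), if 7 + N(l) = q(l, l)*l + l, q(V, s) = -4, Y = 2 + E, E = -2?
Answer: 146334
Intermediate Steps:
Y = 0 (Y = 2 - 2 = 0)
N(l) = -7 - 3*l (N(l) = -7 + (-4*l + l) = -7 - 3*l)
y(W, L) = 4 (y(W, L) = 2 + ((-7 - 3*L)*0 + 2) = 2 + (0 + 2) = 2 + 2 = 4)
y(298, -645) - 1*(-146330) = 4 - 1*(-146330) = 4 + 146330 = 146334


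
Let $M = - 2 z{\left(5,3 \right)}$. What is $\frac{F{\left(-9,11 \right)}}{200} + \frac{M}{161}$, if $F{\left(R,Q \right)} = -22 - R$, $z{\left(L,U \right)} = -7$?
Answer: $\frac{101}{4600} \approx 0.021957$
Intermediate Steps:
$M = 14$ ($M = \left(-2\right) \left(-7\right) = 14$)
$\frac{F{\left(-9,11 \right)}}{200} + \frac{M}{161} = \frac{-22 - -9}{200} + \frac{14}{161} = \left(-22 + 9\right) \frac{1}{200} + 14 \cdot \frac{1}{161} = \left(-13\right) \frac{1}{200} + \frac{2}{23} = - \frac{13}{200} + \frac{2}{23} = \frac{101}{4600}$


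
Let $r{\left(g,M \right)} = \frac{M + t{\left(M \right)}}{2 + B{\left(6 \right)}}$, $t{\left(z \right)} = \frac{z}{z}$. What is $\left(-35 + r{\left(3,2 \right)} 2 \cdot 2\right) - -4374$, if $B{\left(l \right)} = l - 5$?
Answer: $4343$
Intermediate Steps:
$B{\left(l \right)} = -5 + l$
$t{\left(z \right)} = 1$
$r{\left(g,M \right)} = \frac{1}{3} + \frac{M}{3}$ ($r{\left(g,M \right)} = \frac{M + 1}{2 + \left(-5 + 6\right)} = \frac{1 + M}{2 + 1} = \frac{1 + M}{3} = \left(1 + M\right) \frac{1}{3} = \frac{1}{3} + \frac{M}{3}$)
$\left(-35 + r{\left(3,2 \right)} 2 \cdot 2\right) - -4374 = \left(-35 + \left(\frac{1}{3} + \frac{1}{3} \cdot 2\right) 2 \cdot 2\right) - -4374 = \left(-35 + \left(\frac{1}{3} + \frac{2}{3}\right) 4\right) + 4374 = \left(-35 + 1 \cdot 4\right) + 4374 = \left(-35 + 4\right) + 4374 = -31 + 4374 = 4343$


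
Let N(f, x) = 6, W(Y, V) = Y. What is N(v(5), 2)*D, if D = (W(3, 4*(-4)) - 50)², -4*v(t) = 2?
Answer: 13254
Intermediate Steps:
v(t) = -½ (v(t) = -¼*2 = -½)
D = 2209 (D = (3 - 50)² = (-47)² = 2209)
N(v(5), 2)*D = 6*2209 = 13254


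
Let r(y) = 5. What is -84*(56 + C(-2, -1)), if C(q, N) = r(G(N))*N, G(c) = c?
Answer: -4284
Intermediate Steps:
C(q, N) = 5*N
-84*(56 + C(-2, -1)) = -84*(56 + 5*(-1)) = -84*(56 - 5) = -84*51 = -4284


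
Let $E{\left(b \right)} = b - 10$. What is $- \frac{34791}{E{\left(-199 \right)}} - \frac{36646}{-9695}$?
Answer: $\frac{344957759}{2026255} \approx 170.24$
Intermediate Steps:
$E{\left(b \right)} = -10 + b$
$- \frac{34791}{E{\left(-199 \right)}} - \frac{36646}{-9695} = - \frac{34791}{-10 - 199} - \frac{36646}{-9695} = - \frac{34791}{-209} - - \frac{36646}{9695} = \left(-34791\right) \left(- \frac{1}{209}\right) + \frac{36646}{9695} = \frac{34791}{209} + \frac{36646}{9695} = \frac{344957759}{2026255}$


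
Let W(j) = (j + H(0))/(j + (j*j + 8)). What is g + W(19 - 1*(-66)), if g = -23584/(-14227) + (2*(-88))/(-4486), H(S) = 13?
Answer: 199701746081/116762938099 ≈ 1.7103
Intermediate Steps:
g = 54150888/31911161 (g = -23584*(-1/14227) - 176*(-1/4486) = 23584/14227 + 88/2243 = 54150888/31911161 ≈ 1.6969)
W(j) = (13 + j)/(8 + j + j²) (W(j) = (j + 13)/(j + (j*j + 8)) = (13 + j)/(j + (j² + 8)) = (13 + j)/(j + (8 + j²)) = (13 + j)/(8 + j + j²))
g + W(19 - 1*(-66)) = 54150888/31911161 + (13 + (19 - 1*(-66)))/(8 + (19 - 1*(-66)) + (19 - 1*(-66))²) = 54150888/31911161 + (13 + (19 + 66))/(8 + (19 + 66) + (19 + 66)²) = 54150888/31911161 + (13 + 85)/(8 + 85 + 85²) = 54150888/31911161 + 98/(8 + 85 + 7225) = 54150888/31911161 + 98/7318 = 54150888/31911161 + (1/7318)*98 = 54150888/31911161 + 49/3659 = 199701746081/116762938099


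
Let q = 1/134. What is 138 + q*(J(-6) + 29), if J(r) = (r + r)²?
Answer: 18665/134 ≈ 139.29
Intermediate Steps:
q = 1/134 ≈ 0.0074627
J(r) = 4*r² (J(r) = (2*r)² = 4*r²)
138 + q*(J(-6) + 29) = 138 + (4*(-6)² + 29)/134 = 138 + (4*36 + 29)/134 = 138 + (144 + 29)/134 = 138 + (1/134)*173 = 138 + 173/134 = 18665/134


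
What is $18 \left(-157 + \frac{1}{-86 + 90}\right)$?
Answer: $- \frac{5643}{2} \approx -2821.5$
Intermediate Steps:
$18 \left(-157 + \frac{1}{-86 + 90}\right) = 18 \left(-157 + \frac{1}{4}\right) = 18 \left(- \frac{627}{4}\right) = - \frac{5643}{2}$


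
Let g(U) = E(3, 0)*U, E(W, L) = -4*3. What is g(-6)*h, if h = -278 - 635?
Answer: -65736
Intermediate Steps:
E(W, L) = -12
g(U) = -12*U
h = -913
g(-6)*h = -12*(-6)*(-913) = 72*(-913) = -65736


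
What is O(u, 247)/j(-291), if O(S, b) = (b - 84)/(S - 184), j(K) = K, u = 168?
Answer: 163/4656 ≈ 0.035009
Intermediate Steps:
O(S, b) = (-84 + b)/(-184 + S)
O(u, 247)/j(-291) = ((-84 + 247)/(-184 + 168))/(-291) = (163/(-16))*(-1/291) = -1/16*163*(-1/291) = -163/16*(-1/291) = 163/4656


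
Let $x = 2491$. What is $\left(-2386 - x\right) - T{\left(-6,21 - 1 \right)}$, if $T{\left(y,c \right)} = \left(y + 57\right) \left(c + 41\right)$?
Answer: $-7988$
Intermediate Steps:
$T{\left(y,c \right)} = \left(41 + c\right) \left(57 + y\right)$ ($T{\left(y,c \right)} = \left(57 + y\right) \left(41 + c\right) = \left(41 + c\right) \left(57 + y\right)$)
$\left(-2386 - x\right) - T{\left(-6,21 - 1 \right)} = \left(-2386 - 2491\right) - \left(2337 + 41 \left(-6\right) + 57 \left(21 - 1\right) + \left(21 - 1\right) \left(-6\right)\right) = \left(-2386 - 2491\right) - \left(2337 - 246 + 57 \left(21 - 1\right) + \left(21 - 1\right) \left(-6\right)\right) = -4877 - \left(2337 - 246 + 57 \cdot 20 + 20 \left(-6\right)\right) = -4877 - \left(2337 - 246 + 1140 - 120\right) = -4877 - 3111 = -7988$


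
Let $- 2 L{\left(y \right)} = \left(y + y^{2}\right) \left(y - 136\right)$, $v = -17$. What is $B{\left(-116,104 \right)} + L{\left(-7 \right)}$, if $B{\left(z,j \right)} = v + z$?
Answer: $2870$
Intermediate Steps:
$B{\left(z,j \right)} = -17 + z$
$L{\left(y \right)} = - \frac{\left(-136 + y\right) \left(y + y^{2}\right)}{2}$ ($L{\left(y \right)} = - \frac{\left(y + y^{2}\right) \left(y - 136\right)}{2} = - \frac{\left(y + y^{2}\right) \left(-136 + y\right)}{2} = - \frac{\left(-136 + y\right) \left(y + y^{2}\right)}{2}$)
$B{\left(-116,104 \right)} + L{\left(-7 \right)} = \left(-17 - 116\right) + \frac{1}{2} \left(-7\right) \left(136 - \left(-7\right)^{2} + 135 \left(-7\right)\right) = -133 + \frac{1}{2} \left(-7\right) \left(136 - 49 - 945\right) = -133 + \frac{1}{2} \left(-7\right) \left(-858\right) = -133 + 3003 = 2870$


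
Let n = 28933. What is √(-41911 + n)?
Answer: 3*I*√1442 ≈ 113.92*I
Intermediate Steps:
√(-41911 + n) = √(-41911 + 28933) = √(-12978) = 3*I*√1442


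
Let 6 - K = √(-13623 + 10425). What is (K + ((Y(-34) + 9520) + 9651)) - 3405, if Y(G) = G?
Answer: 15738 - I*√3198 ≈ 15738.0 - 56.551*I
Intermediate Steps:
K = 6 - I*√3198 (K = 6 - √(-13623 + 10425) = 6 - √(-3198) = 6 - I*√3198 ≈ 6.0 - 56.551*I)
(K + ((Y(-34) + 9520) + 9651)) - 3405 = ((6 - I*√3198) + ((-34 + 9520) + 9651)) - 3405 = ((6 - I*√3198) + (9486 + 9651)) - 3405 = ((6 - I*√3198) + 19137) - 3405 = (19143 - I*√3198) - 3405 = 15738 - I*√3198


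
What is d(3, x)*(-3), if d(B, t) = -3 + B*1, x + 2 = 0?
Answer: 0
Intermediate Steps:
x = -2 (x = -2 + 0 = -2)
d(B, t) = -3 + B
d(3, x)*(-3) = (-3 + 3)*(-3) = 0*(-3) = 0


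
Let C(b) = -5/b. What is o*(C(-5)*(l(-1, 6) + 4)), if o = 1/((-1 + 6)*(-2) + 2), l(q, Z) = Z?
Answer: -5/4 ≈ -1.2500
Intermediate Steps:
o = -⅛ (o = 1/(5*(-2) + 2) = 1/(-10 + 2) = 1/(-8) = -⅛ ≈ -0.12500)
o*(C(-5)*(l(-1, 6) + 4)) = -(-5/(-5))*(6 + 4)/8 = -(-5*(-⅕))*10/8 = -10/8 = -⅛*10 = -5/4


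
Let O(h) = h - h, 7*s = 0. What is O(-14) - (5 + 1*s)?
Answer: -5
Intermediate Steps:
s = 0 (s = (1/7)*0 = 0)
O(h) = 0
O(-14) - (5 + 1*s) = 0 - (5 + 1*0) = 0 - (5 + 0) = 0 - 1*5 = 0 - 5 = -5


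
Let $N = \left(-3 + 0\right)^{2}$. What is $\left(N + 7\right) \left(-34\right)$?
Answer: $-544$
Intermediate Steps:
$N = 9$ ($N = \left(-3\right)^{2} = 9$)
$\left(N + 7\right) \left(-34\right) = \left(9 + 7\right) \left(-34\right) = 16 \left(-34\right) = -544$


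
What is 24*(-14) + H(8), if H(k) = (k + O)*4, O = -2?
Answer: -312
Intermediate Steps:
H(k) = -8 + 4*k (H(k) = (k - 2)*4 = (-2 + k)*4 = -8 + 4*k)
24*(-14) + H(8) = 24*(-14) + (-8 + 4*8) = -336 + (-8 + 32) = -336 + 24 = -312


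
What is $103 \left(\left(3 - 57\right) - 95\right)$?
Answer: $-15347$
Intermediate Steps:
$103 \left(\left(3 - 57\right) - 95\right) = 103 \left(-54 - 95\right) = 103 \left(-149\right) = -15347$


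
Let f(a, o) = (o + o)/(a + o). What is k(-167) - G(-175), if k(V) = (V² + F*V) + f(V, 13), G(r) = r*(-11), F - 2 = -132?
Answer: 3670885/77 ≈ 47674.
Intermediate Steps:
F = -130 (F = 2 - 132 = -130)
G(r) = -11*r
f(a, o) = 2*o/(a + o) (f(a, o) = (2*o)/(a + o) = 2*o/(a + o))
k(V) = V² - 130*V + 26/(13 + V) (k(V) = (V² - 130*V) + 2*13/(V + 13) = (V² - 130*V) + 2*13/(13 + V) = (V² - 130*V) + 26/(13 + V) = V² - 130*V + 26/(13 + V))
k(-167) - G(-175) = (26 - 167*(-130 - 167)*(13 - 167))/(13 - 167) - (-11)*(-175) = (26 - 167*(-297)*(-154))/(-154) - 1*1925 = -(26 - 7638246)/154 - 1925 = -1/154*(-7638220) - 1925 = 3819110/77 - 1925 = 3670885/77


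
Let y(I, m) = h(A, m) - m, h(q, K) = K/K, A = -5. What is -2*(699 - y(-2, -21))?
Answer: -1354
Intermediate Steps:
h(q, K) = 1
y(I, m) = 1 - m
-2*(699 - y(-2, -21)) = -2*(699 - (1 - 1*(-21))) = -2*(699 - (1 + 21)) = -2*(699 - 1*22) = -2*(699 - 22) = -2*677 = -1354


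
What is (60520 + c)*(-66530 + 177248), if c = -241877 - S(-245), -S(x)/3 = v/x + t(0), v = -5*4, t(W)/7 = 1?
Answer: -983779474536/49 ≈ -2.0077e+10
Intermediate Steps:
t(W) = 7 (t(W) = 7*1 = 7)
v = -20
S(x) = -21 + 60/x (S(x) = -3*(-20/x + 7) = -3*(7 - 20/x) = -21 + 60/x)
c = -11850932/49 (c = -241877 - (-21 + 60/(-245)) = -241877 - (-21 + 60*(-1/245)) = -241877 - (-21 - 12/49) = -241877 - 1*(-1041/49) = -241877 + 1041/49 = -11850932/49 ≈ -2.4186e+5)
(60520 + c)*(-66530 + 177248) = (60520 - 11850932/49)*(-66530 + 177248) = -8885452/49*110718 = -983779474536/49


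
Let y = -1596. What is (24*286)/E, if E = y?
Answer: -572/133 ≈ -4.3008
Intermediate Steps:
E = -1596
(24*286)/E = (24*286)/(-1596) = 6864*(-1/1596) = -572/133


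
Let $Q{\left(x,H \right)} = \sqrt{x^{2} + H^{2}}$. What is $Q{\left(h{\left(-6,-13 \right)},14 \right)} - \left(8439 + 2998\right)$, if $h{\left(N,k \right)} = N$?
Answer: $-11437 + 2 \sqrt{58} \approx -11422.0$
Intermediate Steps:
$Q{\left(x,H \right)} = \sqrt{H^{2} + x^{2}}$
$Q{\left(h{\left(-6,-13 \right)},14 \right)} - \left(8439 + 2998\right) = \sqrt{14^{2} + \left(-6\right)^{2}} - \left(8439 + 2998\right) = \sqrt{196 + 36} - 11437 = \sqrt{232} - 11437 = 2 \sqrt{58} - 11437 = -11437 + 2 \sqrt{58}$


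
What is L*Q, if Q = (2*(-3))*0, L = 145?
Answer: 0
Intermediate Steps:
Q = 0 (Q = -6*0 = 0)
L*Q = 145*0 = 0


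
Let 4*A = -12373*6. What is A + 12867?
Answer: -11385/2 ≈ -5692.5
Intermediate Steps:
A = -37119/2 (A = (-12373*6)/4 = (¼)*(-74238) = -37119/2 ≈ -18560.)
A + 12867 = -37119/2 + 12867 = -11385/2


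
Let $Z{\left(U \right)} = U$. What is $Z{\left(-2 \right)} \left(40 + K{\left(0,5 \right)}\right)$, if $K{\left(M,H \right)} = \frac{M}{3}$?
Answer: $-80$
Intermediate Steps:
$K{\left(M,H \right)} = \frac{M}{3}$ ($K{\left(M,H \right)} = M \frac{1}{3} = \frac{M}{3}$)
$Z{\left(-2 \right)} \left(40 + K{\left(0,5 \right)}\right) = - 2 \left(40 + \frac{1}{3} \cdot 0\right) = - 2 \left(40 + 0\right) = \left(-2\right) 40 = -80$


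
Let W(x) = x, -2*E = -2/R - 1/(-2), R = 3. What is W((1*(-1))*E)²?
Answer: 1/144 ≈ 0.0069444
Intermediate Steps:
E = 1/12 (E = -(-2/3 - 1/(-2))/2 = -(-2*⅓ - 1*(-½))/2 = -(-⅔ + ½)/2 = -½*(-⅙) = 1/12 ≈ 0.083333)
W((1*(-1))*E)² = ((1*(-1))*(1/12))² = (-1*1/12)² = (-1/12)² = 1/144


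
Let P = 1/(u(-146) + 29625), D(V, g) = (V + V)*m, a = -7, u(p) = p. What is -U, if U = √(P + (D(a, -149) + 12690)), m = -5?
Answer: -√11088586016639/29479 ≈ -112.96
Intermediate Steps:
D(V, g) = -10*V (D(V, g) = (V + V)*(-5) = (2*V)*(-5) = -10*V)
P = 1/29479 (P = 1/(-146 + 29625) = 1/29479 ≈ 3.3922e-5)
U = √11088586016639/29479 (U = √(1/29479 + (-10*(-7) + 12690)) = √(1/29479 + (70 + 12690)) = √(1/29479 + 12760) = √(376152041/29479) = √11088586016639/29479 ≈ 112.96)
-U = -√11088586016639/29479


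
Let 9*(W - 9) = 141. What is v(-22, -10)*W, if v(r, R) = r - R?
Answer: -296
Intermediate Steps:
W = 74/3 (W = 9 + (⅑)*141 = 9 + 47/3 = 74/3 ≈ 24.667)
v(-22, -10)*W = (-22 - 1*(-10))*(74/3) = (-22 + 10)*(74/3) = -12*74/3 = -296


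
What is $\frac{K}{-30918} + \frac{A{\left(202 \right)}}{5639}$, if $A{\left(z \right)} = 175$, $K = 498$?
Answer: $\frac{433738}{29057767} \approx 0.014927$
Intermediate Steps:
$\frac{K}{-30918} + \frac{A{\left(202 \right)}}{5639} = \frac{498}{-30918} + \frac{175}{5639} = 498 \left(- \frac{1}{30918}\right) + 175 \cdot \frac{1}{5639} = - \frac{83}{5153} + \frac{175}{5639} = \frac{433738}{29057767}$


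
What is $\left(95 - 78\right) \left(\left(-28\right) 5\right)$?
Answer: $-2380$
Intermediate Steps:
$\left(95 - 78\right) \left(\left(-28\right) 5\right) = 17 \left(-140\right) = -2380$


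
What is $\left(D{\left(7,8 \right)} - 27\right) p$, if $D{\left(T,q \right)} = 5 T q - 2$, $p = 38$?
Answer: $9538$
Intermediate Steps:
$D{\left(T,q \right)} = -2 + 5 T q$ ($D{\left(T,q \right)} = 5 T q - 2 = -2 + 5 T q$)
$\left(D{\left(7,8 \right)} - 27\right) p = \left(\left(-2 + 5 \cdot 7 \cdot 8\right) - 27\right) 38 = \left(\left(-2 + 280\right) - 27\right) 38 = \left(278 - 27\right) 38 = 251 \cdot 38 = 9538$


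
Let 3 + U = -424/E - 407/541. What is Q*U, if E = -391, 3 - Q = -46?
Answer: -27652954/211531 ≈ -130.73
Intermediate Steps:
Q = 49 (Q = 3 - 1*(-46) = 3 + 46 = 49)
U = -564346/211531 (U = -3 + (-424/(-391) - 407/541) = -3 + (-424*(-1/391) - 407*1/541) = -3 + (424/391 - 407/541) = -3 + 70247/211531 = -564346/211531 ≈ -2.6679)
Q*U = 49*(-564346/211531) = -27652954/211531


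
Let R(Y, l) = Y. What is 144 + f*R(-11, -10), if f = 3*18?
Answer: -450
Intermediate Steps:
f = 54
144 + f*R(-11, -10) = 144 + 54*(-11) = 144 - 594 = -450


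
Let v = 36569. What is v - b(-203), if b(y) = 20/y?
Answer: 7423527/203 ≈ 36569.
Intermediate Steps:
v - b(-203) = 36569 - 20/(-203) = 36569 - 20*(-1)/203 = 36569 - 1*(-20/203) = 36569 + 20/203 = 7423527/203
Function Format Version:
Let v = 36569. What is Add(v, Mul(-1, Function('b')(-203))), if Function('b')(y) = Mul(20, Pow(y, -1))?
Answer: Rational(7423527, 203) ≈ 36569.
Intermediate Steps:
Add(v, Mul(-1, Function('b')(-203))) = Add(36569, Mul(-1, Mul(20, Pow(-203, -1)))) = Add(36569, Mul(-1, Mul(20, Rational(-1, 203)))) = Add(36569, Mul(-1, Rational(-20, 203))) = Add(36569, Rational(20, 203)) = Rational(7423527, 203)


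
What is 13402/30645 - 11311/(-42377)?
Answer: 914562149/1298643165 ≈ 0.70424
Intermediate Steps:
13402/30645 - 11311/(-42377) = 13402*(1/30645) - 11311*(-1/42377) = 13402/30645 + 11311/42377 = 914562149/1298643165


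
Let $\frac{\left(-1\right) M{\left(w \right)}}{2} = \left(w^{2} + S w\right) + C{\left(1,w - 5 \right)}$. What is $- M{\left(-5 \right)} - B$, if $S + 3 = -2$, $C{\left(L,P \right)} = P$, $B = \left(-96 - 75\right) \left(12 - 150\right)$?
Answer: $-23518$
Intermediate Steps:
$B = 23598$ ($B = \left(-171\right) \left(-138\right) = 23598$)
$S = -5$ ($S = -3 - 2 = -5$)
$M{\left(w \right)} = 10 - 2 w^{2} + 8 w$ ($M{\left(w \right)} = - 2 \left(\left(w^{2} - 5 w\right) + \left(w - 5\right)\right) = - 2 \left(\left(w^{2} - 5 w\right) + \left(-5 + w\right)\right) = - 2 \left(-5 + w^{2} - 4 w\right) = 10 - 2 w^{2} + 8 w$)
$- M{\left(-5 \right)} - B = - (10 - 2 \left(-5\right)^{2} + 8 \left(-5\right)) - 23598 = - (10 - 50 - 40) - 23598 = \left(-1\right) \left(-80\right) - 23598 = 80 - 23598 = -23518$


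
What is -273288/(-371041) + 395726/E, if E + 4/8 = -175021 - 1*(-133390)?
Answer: -270906362788/30893986783 ≈ -8.7689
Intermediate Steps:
E = -83263/2 (E = -½ + (-175021 - 1*(-133390)) = -½ + (-175021 + 133390) = -½ - 41631 = -83263/2 ≈ -41632.)
-273288/(-371041) + 395726/E = -273288/(-371041) + 395726/(-83263/2) = -273288*(-1/371041) + 395726*(-2/83263) = 273288/371041 - 791452/83263 = -270906362788/30893986783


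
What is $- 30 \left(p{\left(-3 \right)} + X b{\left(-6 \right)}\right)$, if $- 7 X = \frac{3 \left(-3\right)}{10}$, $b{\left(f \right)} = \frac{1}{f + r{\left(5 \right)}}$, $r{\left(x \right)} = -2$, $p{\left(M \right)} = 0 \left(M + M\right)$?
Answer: $\frac{27}{56} \approx 0.48214$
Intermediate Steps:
$p{\left(M \right)} = 0$ ($p{\left(M \right)} = 0 \cdot 2 M = 0$)
$b{\left(f \right)} = \frac{1}{-2 + f}$ ($b{\left(f \right)} = \frac{1}{f - 2} = \frac{1}{-2 + f}$)
$X = \frac{9}{70}$ ($X = - \frac{3 \left(-3\right) \frac{1}{10}}{7} = - \frac{\left(-9\right) \frac{1}{10}}{7} = \left(- \frac{1}{7}\right) \left(- \frac{9}{10}\right) = \frac{9}{70} \approx 0.12857$)
$- 30 \left(p{\left(-3 \right)} + X b{\left(-6 \right)}\right) = - 30 \left(0 + \frac{9}{70 \left(-2 - 6\right)}\right) = - 30 \left(0 + \frac{9}{70 \left(-8\right)}\right) = - 30 \left(0 + \frac{9}{70} \left(- \frac{1}{8}\right)\right) = - 30 \left(0 - \frac{9}{560}\right) = \left(-30\right) \left(- \frac{9}{560}\right) = \frac{27}{56}$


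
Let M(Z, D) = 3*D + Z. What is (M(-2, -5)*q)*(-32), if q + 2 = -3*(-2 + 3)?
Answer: -2720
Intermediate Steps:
M(Z, D) = Z + 3*D
q = -5 (q = -2 - 3*(-2 + 3) = -2 - 3*1 = -2 - 3 = -5)
(M(-2, -5)*q)*(-32) = ((-2 + 3*(-5))*(-5))*(-32) = ((-2 - 15)*(-5))*(-32) = -17*(-5)*(-32) = 85*(-32) = -2720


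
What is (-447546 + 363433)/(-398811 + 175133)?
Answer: 84113/223678 ≈ 0.37605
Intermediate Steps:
(-447546 + 363433)/(-398811 + 175133) = -84113/(-223678) = -84113*(-1/223678) = 84113/223678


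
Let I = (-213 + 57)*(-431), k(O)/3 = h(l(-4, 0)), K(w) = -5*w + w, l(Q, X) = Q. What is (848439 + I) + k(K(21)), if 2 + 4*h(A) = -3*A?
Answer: 1831365/2 ≈ 9.1568e+5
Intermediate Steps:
h(A) = -½ - 3*A/4 (h(A) = -½ + (-3*A)/4 = -½ - 3*A/4)
K(w) = -4*w
k(O) = 15/2 (k(O) = 3*(-½ - ¾*(-4)) = 3*(-½ + 3) = 3*(5/2) = 15/2)
I = 67236 (I = -156*(-431) = 67236)
(848439 + I) + k(K(21)) = (848439 + 67236) + 15/2 = 915675 + 15/2 = 1831365/2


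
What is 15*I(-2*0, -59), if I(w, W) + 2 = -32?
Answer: -510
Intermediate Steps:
I(w, W) = -34 (I(w, W) = -2 - 32 = -34)
15*I(-2*0, -59) = 15*(-34) = -510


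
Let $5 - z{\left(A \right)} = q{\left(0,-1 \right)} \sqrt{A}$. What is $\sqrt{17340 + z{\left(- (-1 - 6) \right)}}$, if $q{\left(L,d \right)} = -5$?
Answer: $\sqrt{17345 + 5 \sqrt{7}} \approx 131.75$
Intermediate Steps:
$z{\left(A \right)} = 5 + 5 \sqrt{A}$ ($z{\left(A \right)} = 5 - - 5 \sqrt{A} = 5 + 5 \sqrt{A}$)
$\sqrt{17340 + z{\left(- (-1 - 6) \right)}} = \sqrt{17340 + \left(5 + 5 \sqrt{- (-1 - 6)}\right)} = \sqrt{17340 + \left(5 + 5 \sqrt{\left(-1\right) \left(-7\right)}\right)} = \sqrt{17340 + \left(5 + 5 \sqrt{7}\right)} = \sqrt{17345 + 5 \sqrt{7}}$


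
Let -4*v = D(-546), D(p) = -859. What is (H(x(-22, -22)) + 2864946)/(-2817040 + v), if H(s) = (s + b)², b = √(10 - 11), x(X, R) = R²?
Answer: -4132268/3755767 - 3872*I/11267301 ≈ -1.1002 - 0.00034365*I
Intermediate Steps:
v = 859/4 (v = -¼*(-859) = 859/4 ≈ 214.75)
b = I (b = √(-1) = I ≈ 1.0*I)
H(s) = (I + s)² (H(s) = (s + I)² = (I + s)²)
(H(x(-22, -22)) + 2864946)/(-2817040 + v) = ((I + (-22)²)² + 2864946)/(-2817040 + 859/4) = ((I + 484)² + 2864946)/(-11267301/4) = ((484 + I)² + 2864946)*(-4/11267301) = (2864946 + (484 + I)²)*(-4/11267301) = -3819928/3755767 - 4*(484 + I)²/11267301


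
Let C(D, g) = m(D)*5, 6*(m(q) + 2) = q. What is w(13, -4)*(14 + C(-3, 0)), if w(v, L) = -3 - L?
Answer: 3/2 ≈ 1.5000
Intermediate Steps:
m(q) = -2 + q/6
C(D, g) = -10 + 5*D/6 (C(D, g) = (-2 + D/6)*5 = -10 + 5*D/6)
w(13, -4)*(14 + C(-3, 0)) = (-3 - 1*(-4))*(14 + (-10 + (⅚)*(-3))) = (-3 + 4)*(14 + (-10 - 5/2)) = 1*(14 - 25/2) = 1*(3/2) = 3/2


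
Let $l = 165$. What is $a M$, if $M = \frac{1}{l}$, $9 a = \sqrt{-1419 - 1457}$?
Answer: $\frac{2 i \sqrt{719}}{1485} \approx 0.036113 i$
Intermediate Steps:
$a = \frac{2 i \sqrt{719}}{9}$ ($a = \frac{\sqrt{-1419 - 1457}}{9} = \frac{\sqrt{-2876}}{9} = \frac{2 i \sqrt{719}}{9} \approx 5.9587 i$)
$M = \frac{1}{165} \approx 0.0060606$
$a M = \frac{2 i \sqrt{719}}{9} \cdot \frac{1}{165} = \frac{2 i \sqrt{719}}{1485}$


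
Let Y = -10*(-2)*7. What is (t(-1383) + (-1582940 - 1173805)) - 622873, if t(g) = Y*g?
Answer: -3573238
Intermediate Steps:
Y = 140 (Y = 20*7 = 140)
t(g) = 140*g
(t(-1383) + (-1582940 - 1173805)) - 622873 = (140*(-1383) + (-1582940 - 1173805)) - 622873 = (-193620 - 2756745) - 622873 = -2950365 - 622873 = -3573238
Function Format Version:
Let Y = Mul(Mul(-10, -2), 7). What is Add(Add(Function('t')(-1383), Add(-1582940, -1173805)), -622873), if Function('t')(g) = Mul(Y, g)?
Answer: -3573238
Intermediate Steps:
Y = 140 (Y = Mul(20, 7) = 140)
Function('t')(g) = Mul(140, g)
Add(Add(Function('t')(-1383), Add(-1582940, -1173805)), -622873) = Add(Add(Mul(140, -1383), Add(-1582940, -1173805)), -622873) = Add(Add(-193620, -2756745), -622873) = Add(-2950365, -622873) = -3573238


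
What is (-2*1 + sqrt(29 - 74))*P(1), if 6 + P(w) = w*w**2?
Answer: 10 - 15*I*sqrt(5) ≈ 10.0 - 33.541*I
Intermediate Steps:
P(w) = -6 + w**3 (P(w) = -6 + w*w**2 = -6 + w**3)
(-2*1 + sqrt(29 - 74))*P(1) = (-2*1 + sqrt(29 - 74))*(-6 + 1**3) = (-2 + sqrt(-45))*(-6 + 1) = (-2 + 3*I*sqrt(5))*(-5) = 10 - 15*I*sqrt(5)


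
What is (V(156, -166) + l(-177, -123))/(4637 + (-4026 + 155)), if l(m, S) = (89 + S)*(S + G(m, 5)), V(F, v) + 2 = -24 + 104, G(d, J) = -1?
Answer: 2147/383 ≈ 5.6057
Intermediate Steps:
V(F, v) = 78 (V(F, v) = -2 + (-24 + 104) = -2 + 80 = 78)
l(m, S) = (-1 + S)*(89 + S) (l(m, S) = (89 + S)*(S - 1) = (89 + S)*(-1 + S) = (-1 + S)*(89 + S))
(V(156, -166) + l(-177, -123))/(4637 + (-4026 + 155)) = (78 + (-89 + (-123)² + 88*(-123)))/(4637 + (-4026 + 155)) = (78 + (-89 + 15129 - 10824))/(4637 - 3871) = (78 + 4216)/766 = 4294*(1/766) = 2147/383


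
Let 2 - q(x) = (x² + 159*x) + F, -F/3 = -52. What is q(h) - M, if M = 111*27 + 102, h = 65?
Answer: -17813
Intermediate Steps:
F = 156 (F = -3*(-52) = 156)
q(x) = -154 - x² - 159*x (q(x) = 2 - ((x² + 159*x) + 156) = 2 - (156 + x² + 159*x) = 2 + (-156 - x² - 159*x) = -154 - x² - 159*x)
M = 3099 (M = 2997 + 102 = 3099)
q(h) - M = (-154 - 1*65² - 159*65) - 1*3099 = (-154 - 1*4225 - 10335) - 3099 = (-154 - 4225 - 10335) - 3099 = -14714 - 3099 = -17813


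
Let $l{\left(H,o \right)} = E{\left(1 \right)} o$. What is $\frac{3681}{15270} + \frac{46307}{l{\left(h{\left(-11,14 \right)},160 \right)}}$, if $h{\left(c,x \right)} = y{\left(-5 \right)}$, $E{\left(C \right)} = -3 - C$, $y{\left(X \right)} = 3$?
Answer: $- \frac{4698347}{65152} \approx -72.114$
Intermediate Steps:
$h{\left(c,x \right)} = 3$
$l{\left(H,o \right)} = - 4 o$ ($l{\left(H,o \right)} = \left(-3 - 1\right) o = - 4 o$)
$\frac{3681}{15270} + \frac{46307}{l{\left(h{\left(-11,14 \right)},160 \right)}} = \frac{3681}{15270} + \frac{46307}{\left(-4\right) 160} = 3681 \cdot \frac{1}{15270} + \frac{46307}{-640} = \frac{1227}{5090} + 46307 \left(- \frac{1}{640}\right) = \frac{1227}{5090} - \frac{46307}{640} = - \frac{4698347}{65152}$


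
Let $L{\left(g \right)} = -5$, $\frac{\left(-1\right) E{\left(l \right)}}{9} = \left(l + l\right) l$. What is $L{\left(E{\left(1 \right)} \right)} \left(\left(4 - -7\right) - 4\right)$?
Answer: $-35$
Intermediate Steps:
$E{\left(l \right)} = - 18 l^{2}$ ($E{\left(l \right)} = - 9 \left(l + l\right) l = - 9 \cdot 2 l l = - 9 \cdot 2 l^{2} = - 18 l^{2}$)
$L{\left(E{\left(1 \right)} \right)} \left(\left(4 - -7\right) - 4\right) = - 5 \left(\left(4 - -7\right) - 4\right) = - 5 \left(\left(4 + 7\right) - 4\right) = - 5 \left(11 - 4\right) = \left(-5\right) 7 = -35$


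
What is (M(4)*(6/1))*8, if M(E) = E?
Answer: 192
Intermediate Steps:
(M(4)*(6/1))*8 = (4*(6/1))*8 = (4*(6*1))*8 = (4*6)*8 = 24*8 = 192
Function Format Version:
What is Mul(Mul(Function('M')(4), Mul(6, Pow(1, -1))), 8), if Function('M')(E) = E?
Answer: 192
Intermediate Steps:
Mul(Mul(Function('M')(4), Mul(6, Pow(1, -1))), 8) = Mul(Mul(4, Mul(6, Pow(1, -1))), 8) = Mul(Mul(4, Mul(6, 1)), 8) = Mul(Mul(4, 6), 8) = Mul(24, 8) = 192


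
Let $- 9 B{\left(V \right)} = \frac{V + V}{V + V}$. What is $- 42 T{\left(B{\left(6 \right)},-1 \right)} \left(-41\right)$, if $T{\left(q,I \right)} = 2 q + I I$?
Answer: $\frac{4018}{3} \approx 1339.3$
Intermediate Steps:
$B{\left(V \right)} = - \frac{1}{9}$ ($B{\left(V \right)} = - \frac{\left(V + V\right) \frac{1}{V + V}}{9} = - \frac{2 V \frac{1}{2 V}}{9} = \left(- \frac{1}{9}\right) 1 = - \frac{1}{9}$)
$T{\left(q,I \right)} = I^{2} + 2 q$ ($T{\left(q,I \right)} = 2 q + I^{2} = I^{2} + 2 q$)
$- 42 T{\left(B{\left(6 \right)},-1 \right)} \left(-41\right) = - 42 \left(\left(-1\right)^{2} + 2 \left(- \frac{1}{9}\right)\right) \left(-41\right) = - 42 \left(1 - \frac{2}{9}\right) \left(-41\right) = \left(-42\right) \frac{7}{9} \left(-41\right) = \left(- \frac{98}{3}\right) \left(-41\right) = \frac{4018}{3}$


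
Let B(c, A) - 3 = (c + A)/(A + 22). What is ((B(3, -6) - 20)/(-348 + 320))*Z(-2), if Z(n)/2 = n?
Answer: -275/112 ≈ -2.4554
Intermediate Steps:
B(c, A) = 3 + (A + c)/(22 + A) (B(c, A) = 3 + (c + A)/(A + 22) = 3 + (A + c)/(22 + A))
Z(n) = 2*n
((B(3, -6) - 20)/(-348 + 320))*Z(-2) = (((66 + 3 + 4*(-6))/(22 - 6) - 20)/(-348 + 320))*(2*(-2)) = (((66 + 3 - 24)/16 - 20)/(-28))*(-4) = (((1/16)*45 - 20)*(-1/28))*(-4) = ((45/16 - 20)*(-1/28))*(-4) = -275/16*(-1/28)*(-4) = (275/448)*(-4) = -275/112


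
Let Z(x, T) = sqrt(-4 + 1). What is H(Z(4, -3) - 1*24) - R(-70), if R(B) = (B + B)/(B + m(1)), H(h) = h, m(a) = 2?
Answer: -443/17 + I*sqrt(3) ≈ -26.059 + 1.732*I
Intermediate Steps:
Z(x, T) = I*sqrt(3) (Z(x, T) = sqrt(-3) = I*sqrt(3))
R(B) = 2*B/(2 + B) (R(B) = (B + B)/(B + 2) = (2*B)/(2 + B) = 2*B/(2 + B))
H(Z(4, -3) - 1*24) - R(-70) = (I*sqrt(3) - 1*24) - 2*(-70)/(2 - 70) = (I*sqrt(3) - 24) - 2*(-70)/(-68) = (-24 + I*sqrt(3)) - 2*(-70)*(-1)/68 = (-24 + I*sqrt(3)) - 1*35/17 = (-24 + I*sqrt(3)) - 35/17 = -443/17 + I*sqrt(3)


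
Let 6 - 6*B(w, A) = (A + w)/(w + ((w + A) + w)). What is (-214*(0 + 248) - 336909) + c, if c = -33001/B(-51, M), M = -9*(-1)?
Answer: -58179541/137 ≈ -4.2467e+5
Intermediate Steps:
M = 9
B(w, A) = 1 - (A + w)/(6*(A + 3*w)) (B(w, A) = 1 - (A + w)/(6*(w + ((w + A) + w))) = 1 - (A + w)/(6*(w + ((A + w) + w))) = 1 - (A + w)/(6*(w + (A + 2*w))) = 1 - (A + w)/(6*(A + 3*w)))
c = -4752144/137 (c = -33001*6*(9 + 3*(-51))/(5*9 + 17*(-51)) = -33001*6*(9 - 153)/(45 - 867) = -33001/((1/6)*(-822)/(-144)) = -33001/((1/6)*(-1/144)*(-822)) = -33001/137/144 = -33001*144/137 = -4752144/137 ≈ -34687.)
(-214*(0 + 248) - 336909) + c = (-214*(0 + 248) - 336909) - 4752144/137 = (-214*248 - 336909) - 4752144/137 = (-53072 - 336909) - 4752144/137 = -389981 - 4752144/137 = -58179541/137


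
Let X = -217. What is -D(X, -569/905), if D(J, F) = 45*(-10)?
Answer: 450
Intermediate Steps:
D(J, F) = -450
-D(X, -569/905) = -1*(-450) = 450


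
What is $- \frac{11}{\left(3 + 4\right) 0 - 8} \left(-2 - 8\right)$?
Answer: $- \frac{55}{4} \approx -13.75$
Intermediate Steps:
$- \frac{11}{\left(3 + 4\right) 0 - 8} \left(-2 - 8\right) = - \frac{11}{7 \cdot 0 - 8} \left(-10\right) = - \frac{11}{0 - 8} \left(-10\right) = - \frac{11}{-8} \left(-10\right) = \left(-11\right) \left(- \frac{1}{8}\right) \left(-10\right) = \frac{11}{8} \left(-10\right) = - \frac{55}{4}$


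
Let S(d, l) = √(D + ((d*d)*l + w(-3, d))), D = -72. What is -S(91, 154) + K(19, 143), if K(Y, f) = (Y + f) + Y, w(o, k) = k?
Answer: 181 - √1275293 ≈ -948.29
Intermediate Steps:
K(Y, f) = f + 2*Y
S(d, l) = √(-72 + d + l*d²) (S(d, l) = √(-72 + ((d*d)*l + d)) = √(-72 + (d²*l + d)) = √(-72 + (l*d² + d)) = √(-72 + (d + l*d²)) = √(-72 + d + l*d²))
-S(91, 154) + K(19, 143) = -√(-72 + 91 + 154*91²) + (143 + 2*19) = -√(-72 + 91 + 154*8281) + (143 + 38) = -√(-72 + 91 + 1275274) + 181 = -√1275293 + 181 = 181 - √1275293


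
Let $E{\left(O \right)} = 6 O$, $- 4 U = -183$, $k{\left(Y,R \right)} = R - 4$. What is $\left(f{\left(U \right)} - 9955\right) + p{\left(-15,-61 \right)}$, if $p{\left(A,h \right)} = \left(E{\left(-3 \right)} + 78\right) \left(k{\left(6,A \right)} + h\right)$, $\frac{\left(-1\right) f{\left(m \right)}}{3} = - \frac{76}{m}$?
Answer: $- \frac{899751}{61} \approx -14750.0$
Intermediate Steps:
$k{\left(Y,R \right)} = -4 + R$
$U = \frac{183}{4}$ ($U = \left(- \frac{1}{4}\right) \left(-183\right) = \frac{183}{4} \approx 45.75$)
$f{\left(m \right)} = \frac{228}{m}$ ($f{\left(m \right)} = - 3 \left(- \frac{76}{m}\right) = \frac{228}{m}$)
$p{\left(A,h \right)} = -240 + 60 A + 60 h$ ($p{\left(A,h \right)} = \left(6 \left(-3\right) + 78\right) \left(\left(-4 + A\right) + h\right) = \left(-18 + 78\right) \left(-4 + A + h\right) = 60 \left(-4 + A + h\right) = -240 + 60 A + 60 h$)
$\left(f{\left(U \right)} - 9955\right) + p{\left(-15,-61 \right)} = \left(\frac{228}{\frac{183}{4}} - 9955\right) + \left(-240 + 60 \left(-15\right) + 60 \left(-61\right)\right) = \left(228 \cdot \frac{4}{183} - 9955\right) - 4800 = \left(\frac{304}{61} - 9955\right) - 4800 = - \frac{606951}{61} - 4800 = - \frac{899751}{61}$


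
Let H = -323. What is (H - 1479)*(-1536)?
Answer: 2767872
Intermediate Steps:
(H - 1479)*(-1536) = (-323 - 1479)*(-1536) = -1802*(-1536) = 2767872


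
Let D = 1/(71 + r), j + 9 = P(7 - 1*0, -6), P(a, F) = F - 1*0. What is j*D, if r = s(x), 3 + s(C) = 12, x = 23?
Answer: -3/16 ≈ -0.18750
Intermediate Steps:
s(C) = 9 (s(C) = -3 + 12 = 9)
r = 9
P(a, F) = F (P(a, F) = F + 0 = F)
j = -15 (j = -9 - 6 = -15)
D = 1/80 (D = 1/(71 + 9) = 1/80 ≈ 0.012500)
j*D = -15*1/80 = -3/16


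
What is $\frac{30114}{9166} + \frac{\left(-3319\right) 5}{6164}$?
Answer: $\frac{16756463}{28249612} \approx 0.59316$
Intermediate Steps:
$\frac{30114}{9166} + \frac{\left(-3319\right) 5}{6164} = 30114 \cdot \frac{1}{9166} - \frac{16595}{6164} = \frac{15057}{4583} - \frac{16595}{6164} = \frac{16756463}{28249612}$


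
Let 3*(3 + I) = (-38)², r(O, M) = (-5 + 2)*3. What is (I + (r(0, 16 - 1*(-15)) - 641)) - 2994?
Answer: -9497/3 ≈ -3165.7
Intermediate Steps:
r(O, M) = -9 (r(O, M) = -3*3 = -9)
I = 1435/3 (I = -3 + (⅓)*(-38)² = -3 + (⅓)*1444 = -3 + 1444/3 = 1435/3 ≈ 478.33)
(I + (r(0, 16 - 1*(-15)) - 641)) - 2994 = (1435/3 + (-9 - 641)) - 2994 = (1435/3 - 650) - 2994 = -515/3 - 2994 = -9497/3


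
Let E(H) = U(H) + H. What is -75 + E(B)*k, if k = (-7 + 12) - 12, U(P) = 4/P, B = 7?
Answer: -128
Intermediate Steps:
k = -7 (k = 5 - 12 = -7)
E(H) = H + 4/H (E(H) = 4/H + H = H + 4/H)
-75 + E(B)*k = -75 + (7 + 4/7)*(-7) = -75 + (53/7)*(-7) = -75 - 53 = -128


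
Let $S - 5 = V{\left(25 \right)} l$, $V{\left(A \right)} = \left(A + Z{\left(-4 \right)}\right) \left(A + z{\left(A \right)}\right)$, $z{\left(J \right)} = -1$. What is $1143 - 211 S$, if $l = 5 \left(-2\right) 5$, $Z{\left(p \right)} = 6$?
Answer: $7849288$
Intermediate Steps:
$l = -50$ ($l = \left(-10\right) 5 = -50$)
$V{\left(A \right)} = \left(-1 + A\right) \left(6 + A\right)$ ($V{\left(A \right)} = \left(A + 6\right) \left(A - 1\right) = \left(6 + A\right) \left(-1 + A\right) = \left(-1 + A\right) \left(6 + A\right)$)
$S = -37195$ ($S = 5 + \left(-6 + 25^{2} + 5 \cdot 25\right) \left(-50\right) = 5 + \left(-6 + 625 + 125\right) \left(-50\right) = 5 + 744 \left(-50\right) = 5 - 37200 = -37195$)
$1143 - 211 S = 1143 - -7848145 = 1143 + 7848145 = 7849288$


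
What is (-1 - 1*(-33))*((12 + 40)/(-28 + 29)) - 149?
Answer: 1515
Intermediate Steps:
(-1 - 1*(-33))*((12 + 40)/(-28 + 29)) - 149 = (-1 + 33)*(52/1) - 149 = 32*(52*1) - 149 = 32*52 - 149 = 1664 - 149 = 1515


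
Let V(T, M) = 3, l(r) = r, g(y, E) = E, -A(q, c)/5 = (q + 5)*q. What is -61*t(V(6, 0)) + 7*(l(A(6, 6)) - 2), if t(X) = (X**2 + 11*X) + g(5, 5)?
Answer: -5191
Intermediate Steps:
A(q, c) = -5*q*(5 + q) (A(q, c) = -5*(q + 5)*q = -5*(5 + q)*q = -5*q*(5 + q))
t(X) = 5 + X**2 + 11*X (t(X) = (X**2 + 11*X) + 5 = 5 + X**2 + 11*X)
-61*t(V(6, 0)) + 7*(l(A(6, 6)) - 2) = -61*(5 + 3**2 + 11*3) + 7*(-5*6*(5 + 6) - 2) = -61*(5 + 9 + 33) + 7*(-5*6*11 - 2) = -61*47 + 7*(-330 - 2) = -2867 + 7*(-332) = -2867 - 2324 = -5191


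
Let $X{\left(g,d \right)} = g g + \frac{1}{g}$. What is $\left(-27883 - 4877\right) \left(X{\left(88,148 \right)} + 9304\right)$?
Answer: $- \frac{6143421375}{11} \approx -5.5849 \cdot 10^{8}$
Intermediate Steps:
$X{\left(g,d \right)} = \frac{1}{g} + g^{2}$ ($X{\left(g,d \right)} = g^{2} + \frac{1}{g} = \frac{1}{g} + g^{2}$)
$\left(-27883 - 4877\right) \left(X{\left(88,148 \right)} + 9304\right) = \left(-27883 - 4877\right) \left(\frac{1 + 88^{3}}{88} + 9304\right) = - 32760 \left(\frac{1 + 681472}{88} + 9304\right) = - 32760 \left(\frac{1}{88} \cdot 681473 + 9304\right) = - 32760 \left(\frac{681473}{88} + 9304\right) = \left(-32760\right) \frac{1500225}{88} = - \frac{6143421375}{11}$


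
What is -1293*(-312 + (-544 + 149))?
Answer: 914151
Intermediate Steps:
-1293*(-312 + (-544 + 149)) = -1293*(-312 - 395) = -1293*(-707) = 914151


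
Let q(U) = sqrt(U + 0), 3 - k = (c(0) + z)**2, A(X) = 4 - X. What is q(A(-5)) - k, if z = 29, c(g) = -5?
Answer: 576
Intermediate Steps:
k = -573 (k = 3 - (-5 + 29)**2 = 3 - 1*24**2 = 3 - 1*576 = 3 - 576 = -573)
q(U) = sqrt(U)
q(A(-5)) - k = sqrt(4 - 1*(-5)) - 1*(-573) = sqrt(4 + 5) + 573 = sqrt(9) + 573 = 3 + 573 = 576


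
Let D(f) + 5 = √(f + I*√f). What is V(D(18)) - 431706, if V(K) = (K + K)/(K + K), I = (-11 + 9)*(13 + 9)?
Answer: -431705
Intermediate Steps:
I = -44 (I = -2*22 = -44)
D(f) = -5 + √(f - 44*√f)
V(K) = 1 (V(K) = (2*K)/((2*K)) = (2*K)*(1/(2*K)) = 1)
V(D(18)) - 431706 = 1 - 431706 = -431705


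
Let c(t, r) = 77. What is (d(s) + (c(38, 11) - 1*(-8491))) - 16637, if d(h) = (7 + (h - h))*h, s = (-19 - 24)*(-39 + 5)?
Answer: 2165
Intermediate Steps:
s = 1462 (s = -43*(-34) = 1462)
d(h) = 7*h (d(h) = (7 + 0)*h = 7*h)
(d(s) + (c(38, 11) - 1*(-8491))) - 16637 = (7*1462 + (77 - 1*(-8491))) - 16637 = (10234 + (77 + 8491)) - 16637 = (10234 + 8568) - 16637 = 18802 - 16637 = 2165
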